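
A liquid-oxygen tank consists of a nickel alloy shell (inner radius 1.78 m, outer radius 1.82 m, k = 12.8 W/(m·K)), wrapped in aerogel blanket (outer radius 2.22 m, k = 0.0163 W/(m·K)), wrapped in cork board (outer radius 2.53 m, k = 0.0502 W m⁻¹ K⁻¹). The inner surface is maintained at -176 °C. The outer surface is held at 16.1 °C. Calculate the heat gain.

Q = 336 W

Treat each layer as a resistance in series:
  R_nickel alloy = (1/1.78 − 1/1.82)/(4πk) = 0.01235/(4π·12.8) = 7.676×10^-5 K/W
  R_aerogel blanket = (1/1.82 − 1/2.22)/(4πk) = 0.09900/(4π·0.0163) = 0.4833 K/W
  R_cork board = (1/2.22 − 1/2.53)/(4πk) = 0.05519/(4π·0.0502) = 0.08749 K/W
ΣR = 7.676×10^-5 + 0.4833 + 0.08749 = 0.5709 K/W
Q = ΔT/ΣR = (-176 °C − 16.1 °C)/0.5709 = -336 W
(Negative Q ⇒ heat flows inward; heat gain = 336 W.)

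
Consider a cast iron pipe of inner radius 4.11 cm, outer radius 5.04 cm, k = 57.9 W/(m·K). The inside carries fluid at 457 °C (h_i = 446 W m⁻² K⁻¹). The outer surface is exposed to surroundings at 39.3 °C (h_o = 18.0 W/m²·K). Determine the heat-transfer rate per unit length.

Resistance network (inner→outer):
  R'_conv,in = 1/(2πr h) = 1/(2π·0.0411·446) = 0.008682 m·K/W
  R'_cast iron = ln(0.0504/0.0411)/(2πk) = 0.2040/(2π·57.9) = 5.607×10^-4 m·K/W
  R'_conv,out = 1/(2πr h) = 1/(2π·0.0504·18.0) = 0.1754 m·K/W
ΣR = 0.008682 + 5.607×10^-4 + 0.1754 = 0.1846 m·K/W
Q' = ΔT/ΣR = (457 °C − 39.3 °C)/0.1846 = 2260 W/m

Q' = 2.26 kW/m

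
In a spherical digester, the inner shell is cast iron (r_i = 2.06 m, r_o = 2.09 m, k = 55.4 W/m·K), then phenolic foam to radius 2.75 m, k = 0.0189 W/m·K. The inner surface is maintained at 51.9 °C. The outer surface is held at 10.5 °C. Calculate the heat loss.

Resistance network (inner→outer):
  R_cast iron = (1/2.06 − 1/2.09)/(4πk) = 0.006968/(4π·55.4) = 1.001×10^-5 K/W
  R_phenolic foam = (1/2.09 − 1/2.75)/(4πk) = 0.1148/(4π·0.0189) = 0.4835 K/W
ΣR = 1.001×10^-5 + 0.4835 = 0.4835 K/W
Q = ΔT/ΣR = (51.9 °C − 10.5 °C)/0.4835 = 85.6 W

Q = 85.6 W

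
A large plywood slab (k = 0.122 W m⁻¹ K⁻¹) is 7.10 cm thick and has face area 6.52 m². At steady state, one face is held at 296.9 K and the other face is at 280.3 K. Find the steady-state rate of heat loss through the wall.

Q = 186 W

Q = kA·ΔT/L = 0.122 × 6.52 × |296.9 K − 280.3 K| / 0.0710 = 186 W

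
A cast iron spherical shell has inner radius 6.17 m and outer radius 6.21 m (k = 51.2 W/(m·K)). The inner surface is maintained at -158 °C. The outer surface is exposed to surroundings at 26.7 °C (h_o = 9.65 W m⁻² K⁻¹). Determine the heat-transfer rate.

Q = 857 kW

Resistance network (inner→outer):
  R_cast iron = (1/6.17 − 1/6.21)/(4πk) = 0.001044/(4π·51.2) = 1.623×10^-6 K/W
  R_conv,out = 1/(4πr²h) = 1/(4π·6.21²·9.65) = 2.138×10^-4 K/W
ΣR = 1.623×10^-6 + 2.138×10^-4 = 2.154×10^-4 K/W
Q = ΔT/ΣR = (-158 °C − 26.7 °C)/2.154×10^-4 = -8.57×10^5 W
(Negative Q ⇒ heat flows inward; heat gain = 8.57×10^5 W.)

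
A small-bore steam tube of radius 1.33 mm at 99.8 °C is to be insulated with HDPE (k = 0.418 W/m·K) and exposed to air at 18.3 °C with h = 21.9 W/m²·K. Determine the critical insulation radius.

For a cylinder, r_cr = k_ins/h = 0.418/21.9 = 0.0191 m = 1.91 cm

r_cr = 1.91 cm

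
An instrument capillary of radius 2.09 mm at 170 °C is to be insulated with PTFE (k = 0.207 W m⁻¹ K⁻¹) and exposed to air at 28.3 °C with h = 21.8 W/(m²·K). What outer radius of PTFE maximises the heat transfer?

For a cylinder, r_cr = k_ins/h = 0.207/21.8 = 0.00950 m = 0.950 cm

r_cr = 0.950 cm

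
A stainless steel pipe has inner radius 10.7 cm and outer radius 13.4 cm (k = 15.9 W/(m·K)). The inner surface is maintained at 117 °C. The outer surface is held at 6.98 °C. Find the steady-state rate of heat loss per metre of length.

Q' = 48800 W/m

Q' = 2πk·ΔT/ln(r₂/r₁) = 2π × 15.9 × 110.02 / ln(0.134/0.107) = 48800 W/m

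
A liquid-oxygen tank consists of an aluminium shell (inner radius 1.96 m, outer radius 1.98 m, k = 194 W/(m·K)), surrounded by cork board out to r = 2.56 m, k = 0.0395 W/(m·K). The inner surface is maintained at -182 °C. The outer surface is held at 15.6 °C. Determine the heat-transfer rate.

Treat each layer as a resistance in series:
  R_aluminium = (1/1.96 − 1/1.98)/(4πk) = 0.005154/(4π·194) = 2.114×10^-6 K/W
  R_cork board = (1/1.98 − 1/2.56)/(4πk) = 0.1144/(4π·0.0395) = 0.2305 K/W
ΣR = 2.114×10^-6 + 0.2305 = 0.2305 K/W
Q = ΔT/ΣR = (-182 °C − 15.6 °C)/0.2305 = -857 W
(Negative Q ⇒ heat flows inward; heat gain = 857 W.)

Q = 857 W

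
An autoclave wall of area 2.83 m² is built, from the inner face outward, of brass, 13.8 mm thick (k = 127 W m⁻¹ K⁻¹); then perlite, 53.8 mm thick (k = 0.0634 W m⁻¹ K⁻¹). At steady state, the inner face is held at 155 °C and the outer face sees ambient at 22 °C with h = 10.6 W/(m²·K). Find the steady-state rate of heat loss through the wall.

Series thermal resistances, inner to outer:
  R_brass = L/(kA) = 0.0138/(127·2.83) = 3.840×10^-5 K/W
  R_perlite = L/(kA) = 0.0538/(0.0634·2.83) = 0.2999 K/W
  R_conv,out = 1/(hA) = 1/(10.6·2.83) = 0.03334 K/W
ΣR = 3.840×10^-5 + 0.2999 + 0.03334 = 0.3333 K/W
Q = ΔT/ΣR = (155 °C − 22 °C)/0.3333 = 399 W

Q = 399 W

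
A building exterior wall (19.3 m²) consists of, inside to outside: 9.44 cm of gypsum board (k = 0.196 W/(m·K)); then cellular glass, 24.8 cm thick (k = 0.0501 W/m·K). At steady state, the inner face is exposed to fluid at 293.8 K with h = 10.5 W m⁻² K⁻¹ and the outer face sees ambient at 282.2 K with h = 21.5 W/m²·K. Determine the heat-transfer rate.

Treat each layer as a resistance in series:
  R_conv,in = 1/(hA) = 1/(10.5·19.3) = 0.004935 K/W
  R_gypsum board = L/(kA) = 0.0944/(0.196·19.3) = 0.02496 K/W
  R_cellular glass = L/(kA) = 0.248/(0.0501·19.3) = 0.2565 K/W
  R_conv,out = 1/(hA) = 1/(21.5·19.3) = 0.002410 K/W
ΣR = 0.004935 + 0.02496 + 0.2565 + 0.002410 = 0.2888 K/W
Q = ΔT/ΣR = (293.8 K − 282.2 K)/0.2888 = 40.2 W

Q = 40.2 W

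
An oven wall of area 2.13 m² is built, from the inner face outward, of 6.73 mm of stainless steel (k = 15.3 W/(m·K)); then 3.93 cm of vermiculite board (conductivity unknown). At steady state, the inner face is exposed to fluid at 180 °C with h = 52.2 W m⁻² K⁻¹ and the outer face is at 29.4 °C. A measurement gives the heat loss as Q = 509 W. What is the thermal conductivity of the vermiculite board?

ΣR = ΔT/Q = |180 − 29.4|/509 = 0.2959 K/W
Known resistances:
  R_conv,in = 1/(hA) = 1/(52.2·2.13) = 0.008994 K/W
  R_stainless steel = L/(kA) = 0.00673/(15.3·2.13) = 2.065×10^-4 K/W
R_vermiculite board = ΣR − ΣR_known = 0.2959 − 0.009201 = 0.2867 K/W
L/(kA) = 0.2867 ⇒ k = 0.0393/(0.2867·2.13) = 0.0644 W/m·K

k = 0.0644 W/m·K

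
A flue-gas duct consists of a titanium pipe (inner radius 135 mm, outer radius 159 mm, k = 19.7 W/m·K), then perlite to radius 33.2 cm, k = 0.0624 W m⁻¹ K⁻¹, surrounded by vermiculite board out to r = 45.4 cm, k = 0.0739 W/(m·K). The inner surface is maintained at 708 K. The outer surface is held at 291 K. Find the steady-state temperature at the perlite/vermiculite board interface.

Treat each layer as a resistance in series:
  R'_titanium = ln(0.159/0.135)/(2πk) = 0.1636/(2π·19.7) = 0.001322 m·K/W
  R'_perlite = ln(0.332/0.159)/(2πk) = 0.7362/(2π·0.0624) = 1.878 m·K/W
  R'_vermiculite board = ln(0.454/0.332)/(2πk) = 0.3130/(2π·0.0739) = 0.6740 m·K/W
ΣR = 0.001322 + 1.878 + 0.6740 = 2.553 m·K/W
Q' = ΔT/ΣR = (708 K − 291 K)/2.553 = 163.3 W/m
From the inner boundary to the perlite/vermiculite board interface, ΣR_partial = 1.879 m·K/W.
T_interface = T_in − Q'·ΣR_partial = 708 K − (163.3)(1.879) = 401 K

T = 401 K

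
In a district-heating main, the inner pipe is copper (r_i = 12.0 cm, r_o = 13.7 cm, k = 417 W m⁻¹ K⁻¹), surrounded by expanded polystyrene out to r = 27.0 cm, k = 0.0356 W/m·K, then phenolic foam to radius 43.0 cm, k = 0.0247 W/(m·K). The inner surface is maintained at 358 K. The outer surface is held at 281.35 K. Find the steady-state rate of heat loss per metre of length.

Q' = 12.7 W/m

Series thermal resistances, inner to outer:
  R'_copper = ln(0.137/0.120)/(2πk) = 0.1325/(2π·417) = 5.057×10^-5 m·K/W
  R'_expanded polystyrene = ln(0.270/0.137)/(2πk) = 0.6784/(2π·0.0356) = 3.033 m·K/W
  R'_phenolic foam = ln(0.430/0.270)/(2πk) = 0.4654/(2π·0.0247) = 2.999 m·K/W
ΣR = 5.057×10^-5 + 3.033 + 2.999 = 6.032 m·K/W
Q' = ΔT/ΣR = (358 K − 281.35 K)/6.032 = 12.7 W/m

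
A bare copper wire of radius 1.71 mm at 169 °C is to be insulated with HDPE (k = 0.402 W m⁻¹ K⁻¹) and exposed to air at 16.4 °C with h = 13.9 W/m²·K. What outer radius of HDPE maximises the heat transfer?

r_cr = 2.89 cm

For a cylinder, r_cr = k_ins/h = 0.402/13.9 = 0.0289 m = 2.89 cm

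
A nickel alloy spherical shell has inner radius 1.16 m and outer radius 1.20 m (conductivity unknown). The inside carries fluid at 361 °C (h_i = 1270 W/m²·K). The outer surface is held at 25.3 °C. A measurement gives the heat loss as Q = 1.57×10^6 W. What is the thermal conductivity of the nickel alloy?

ΣR = ΔT/Q = |361 − 25.3|/1.57×10^6 = 2.138×10^-4 K/W
Known resistances:
  R_conv,in = 1/(4πr²h) = 1/(4π·1.16²·1270) = 4.657×10^-5 K/W
R_nickel alloy = ΣR − ΣR_known = 2.138×10^-4 − 4.657×10^-5 = 1.672×10^-4 K/W
(1/r₁−1/r₂)/(4πk) = 1.672×10^-4 ⇒ k = 0.02874/(4π·1.672×10^-4) = 13.7 W/m·K

k = 13.7 W/m·K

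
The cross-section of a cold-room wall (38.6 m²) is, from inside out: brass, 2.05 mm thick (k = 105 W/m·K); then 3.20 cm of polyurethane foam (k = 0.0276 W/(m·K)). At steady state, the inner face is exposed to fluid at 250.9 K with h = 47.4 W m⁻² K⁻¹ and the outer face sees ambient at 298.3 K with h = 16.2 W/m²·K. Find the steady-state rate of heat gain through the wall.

Series thermal resistances, inner to outer:
  R_conv,in = 1/(hA) = 1/(47.4·38.6) = 5.466×10^-4 K/W
  R_brass = L/(kA) = 0.00205/(105·38.6) = 5.058×10^-7 K/W
  R_polyurethane foam = L/(kA) = 0.0320/(0.0276·38.6) = 0.03004 K/W
  R_conv,out = 1/(hA) = 1/(16.2·38.6) = 0.001599 K/W
ΣR = 5.466×10^-4 + 5.058×10^-7 + 0.03004 + 0.001599 = 0.03219 K/W
Q = ΔT/ΣR = (250.9 K − 298.3 K)/0.03219 = -1470 W
(Negative Q ⇒ heat flows inward; heat gain = 1470 W.)

Q = 1470 W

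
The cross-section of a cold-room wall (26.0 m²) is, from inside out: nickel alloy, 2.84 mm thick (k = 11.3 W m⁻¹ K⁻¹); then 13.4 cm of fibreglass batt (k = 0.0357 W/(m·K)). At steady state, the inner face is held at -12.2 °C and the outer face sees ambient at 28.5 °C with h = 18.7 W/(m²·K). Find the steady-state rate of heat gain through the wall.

Series thermal resistances, inner to outer:
  R_nickel alloy = L/(kA) = 0.00284/(11.3·26.0) = 9.666×10^-6 K/W
  R_fibreglass batt = L/(kA) = 0.134/(0.0357·26.0) = 0.1444 K/W
  R_conv,out = 1/(hA) = 1/(18.7·26.0) = 0.002057 K/W
ΣR = 9.666×10^-6 + 0.1444 + 0.002057 = 0.1465 K/W
Q = ΔT/ΣR = (-12.2 °C − 28.5 °C)/0.1465 = -278 W
(Negative Q ⇒ heat flows inward; heat gain = 278 W.)

Q = 278 W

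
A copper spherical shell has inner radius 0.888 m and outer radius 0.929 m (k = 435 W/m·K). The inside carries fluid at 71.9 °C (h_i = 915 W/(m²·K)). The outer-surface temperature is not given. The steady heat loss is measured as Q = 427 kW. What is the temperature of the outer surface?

T_out = 20.9 °C

Series resistances:
  R_conv,in = 1/(4πr²h) = 1/(4π·0.888²·915) = 1.103×10^-4 K/W
  R_copper = (1/0.888 − 1/0.929)/(4πk) = 0.04970/(4π·435) = 9.092×10^-6 K/W
ΣR = 1.194×10^-4 K/W
ΔT = Q·ΣR = 4.27×10^5 × 1.194×10^-4 = 50.98 K
Heat flows outward, so T_out = T_in − ΔT = 71.9 − 50.98 = 20.9 °C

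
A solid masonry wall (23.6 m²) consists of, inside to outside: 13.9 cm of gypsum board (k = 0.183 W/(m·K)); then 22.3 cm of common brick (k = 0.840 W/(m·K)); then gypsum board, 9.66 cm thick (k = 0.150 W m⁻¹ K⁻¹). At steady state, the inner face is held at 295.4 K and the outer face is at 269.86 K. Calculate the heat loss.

Treat each layer as a resistance in series:
  R_gypsum board = L/(kA) = 0.139/(0.183·23.6) = 0.03218 K/W
  R_common brick = L/(kA) = 0.223/(0.840·23.6) = 0.01125 K/W
  R_gypsum board = L/(kA) = 0.0966/(0.150·23.6) = 0.02729 K/W
ΣR = 0.03218 + 0.01125 + 0.02729 = 0.07072 K/W
Q = ΔT/ΣR = (295.4 K − 269.86 K)/0.07072 = 361 W

Q = 361 W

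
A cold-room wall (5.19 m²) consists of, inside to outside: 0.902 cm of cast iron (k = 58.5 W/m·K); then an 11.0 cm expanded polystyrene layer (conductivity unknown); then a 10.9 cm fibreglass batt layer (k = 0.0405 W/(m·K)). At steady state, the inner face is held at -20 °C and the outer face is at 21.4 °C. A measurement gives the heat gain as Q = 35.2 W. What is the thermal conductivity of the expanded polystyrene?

ΣR = ΔT/Q = |-20 − 21.4|/35.2 = 1.176 K/W
Known resistances:
  R_cast iron = L/(kA) = 0.00902/(58.5·5.19) = 2.971×10^-5 K/W
  R_fibreglass batt = L/(kA) = 0.109/(0.0405·5.19) = 0.5186 K/W
R_expanded polystyrene = ΣR − ΣR_known = 1.176 − 0.5186 = 0.6574 K/W
L/(kA) = 0.6574 ⇒ k = 0.110/(0.6574·5.19) = 0.0322 W/m·K

k = 0.0322 W/m·K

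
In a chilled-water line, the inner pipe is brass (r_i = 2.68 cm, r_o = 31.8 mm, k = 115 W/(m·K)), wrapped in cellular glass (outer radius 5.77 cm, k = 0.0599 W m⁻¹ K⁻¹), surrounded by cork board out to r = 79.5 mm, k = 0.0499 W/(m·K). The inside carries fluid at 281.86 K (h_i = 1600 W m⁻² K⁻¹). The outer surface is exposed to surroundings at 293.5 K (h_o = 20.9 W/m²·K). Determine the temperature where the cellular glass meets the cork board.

T = 288.7 K

Series thermal resistances, inner to outer:
  R'_conv,in = 1/(2πr h) = 1/(2π·0.0268·1600) = 0.003712 m·K/W
  R'_brass = ln(0.0318/0.0268)/(2πk) = 0.1711/(2π·115) = 2.367×10^-4 m·K/W
  R'_cellular glass = ln(0.0577/0.0318)/(2πk) = 0.5958/(2π·0.0599) = 1.583 m·K/W
  R'_cork board = ln(0.0795/0.0577)/(2πk) = 0.3205/(2π·0.0499) = 1.022 m·K/W
  R'_conv,out = 1/(2πr h) = 1/(2π·0.0795·20.9) = 0.09579 m·K/W
ΣR = 0.003712 + 2.367×10^-4 + 1.583 + 1.022 + 0.09579 = 2.705 m·K/W
Q' = ΔT/ΣR = (281.86 K − 293.5 K)/2.705 = -4.303 W/m
From the inner boundary to the cellular glass/cork board interface, ΣR_partial = 1.587 m·K/W.
T_interface = T_in − Q'·ΣR_partial = 281.86 K − (-4.303)(1.587) = 288.7 K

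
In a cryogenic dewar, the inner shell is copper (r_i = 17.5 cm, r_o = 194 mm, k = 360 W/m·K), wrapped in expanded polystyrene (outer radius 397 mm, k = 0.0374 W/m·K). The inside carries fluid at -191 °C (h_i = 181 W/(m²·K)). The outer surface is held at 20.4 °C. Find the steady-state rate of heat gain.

Resistance network (inner→outer):
  R_conv,in = 1/(4πr²h) = 1/(4π·0.175²·181) = 0.01436 K/W
  R_copper = (1/0.175 − 1/0.194)/(4πk) = 0.5596/(4π·360) = 1.237×10^-4 K/W
  R_expanded polystyrene = (1/0.194 − 1/0.397)/(4πk) = 2.636/(4π·0.0374) = 5.608 K/W
ΣR = 0.01436 + 1.237×10^-4 + 5.608 = 5.622 K/W
Q = ΔT/ΣR = (-191 °C − 20.4 °C)/5.622 = -37.6 W
(Negative Q ⇒ heat flows inward; heat gain = 37.6 W.)

Q = 37.6 W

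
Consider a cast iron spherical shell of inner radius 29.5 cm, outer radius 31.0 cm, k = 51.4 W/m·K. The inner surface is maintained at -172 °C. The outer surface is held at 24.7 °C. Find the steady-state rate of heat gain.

Q = 775 kW

Q = 4πk·ΔT/(1/r₁ − 1/r₂) = 4π × 51.4 × 196.7 / (1/0.295 − 1/0.310) = 7.75×10^5 W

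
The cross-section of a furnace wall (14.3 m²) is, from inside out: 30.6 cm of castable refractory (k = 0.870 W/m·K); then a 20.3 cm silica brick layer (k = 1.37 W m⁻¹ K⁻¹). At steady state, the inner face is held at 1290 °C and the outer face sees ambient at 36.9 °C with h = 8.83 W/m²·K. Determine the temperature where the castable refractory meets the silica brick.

Resistance network (inner→outer):
  R_castable refractory = L/(kA) = 0.306/(0.870·14.3) = 0.02460 K/W
  R_silica brick = L/(kA) = 0.203/(1.37·14.3) = 0.01036 K/W
  R_conv,out = 1/(hA) = 1/(8.83·14.3) = 0.007920 K/W
ΣR = 0.02460 + 0.01036 + 0.007920 = 0.04288 K/W
Q = ΔT/ΣR = (1290 °C − 36.9 °C)/0.04288 = 29220 W
From the inner boundary to the castable refractory/silica brick interface, ΣR_partial = 0.02460 K/W.
T_interface = T_in − Q·ΣR_partial = 1290 °C − (29220)(0.02460) = 571 °C

T = 571 °C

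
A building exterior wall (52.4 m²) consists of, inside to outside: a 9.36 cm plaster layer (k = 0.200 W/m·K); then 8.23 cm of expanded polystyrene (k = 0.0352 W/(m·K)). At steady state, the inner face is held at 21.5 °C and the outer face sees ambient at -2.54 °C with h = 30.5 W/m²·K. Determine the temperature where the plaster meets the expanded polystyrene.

T = 17.5 °C

Resistance network (inner→outer):
  R_plaster = L/(kA) = 0.0936/(0.200·52.4) = 0.008931 K/W
  R_expanded polystyrene = L/(kA) = 0.0823/(0.0352·52.4) = 0.04462 K/W
  R_conv,out = 1/(hA) = 1/(30.5·52.4) = 6.257×10^-4 K/W
ΣR = 0.008931 + 0.04462 + 6.257×10^-4 = 0.05418 K/W
Q = ΔT/ΣR = (21.5 °C − -2.54 °C)/0.05418 = 443.7 W
From the inner boundary to the plaster/expanded polystyrene interface, ΣR_partial = 0.008931 K/W.
T_interface = T_in − Q·ΣR_partial = 21.5 °C − (443.7)(0.008931) = 17.5 °C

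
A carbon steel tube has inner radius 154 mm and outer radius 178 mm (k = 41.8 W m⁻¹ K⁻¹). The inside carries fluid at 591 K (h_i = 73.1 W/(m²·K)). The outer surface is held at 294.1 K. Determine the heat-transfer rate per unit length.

Q' = 20.2 kW/m

Series thermal resistances, inner to outer:
  R'_conv,in = 1/(2πr h) = 1/(2π·0.154·73.1) = 0.01414 m·K/W
  R'_carbon steel = ln(0.178/0.154)/(2πk) = 0.1448/(2π·41.8) = 5.514×10^-4 m·K/W
ΣR = 0.01414 + 5.514×10^-4 = 0.01469 m·K/W
Q' = ΔT/ΣR = (591 K − 294.1 K)/0.01469 = 20200 W/m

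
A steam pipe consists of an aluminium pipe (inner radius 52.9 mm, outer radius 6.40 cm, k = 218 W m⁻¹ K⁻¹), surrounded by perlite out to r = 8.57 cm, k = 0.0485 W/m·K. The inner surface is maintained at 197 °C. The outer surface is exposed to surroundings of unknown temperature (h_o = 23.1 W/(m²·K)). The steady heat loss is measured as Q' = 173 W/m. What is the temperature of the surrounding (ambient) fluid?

T_out = 17.3 °C

Series resistances:
  R'_aluminium = ln(0.0640/0.0529)/(2πk) = 0.1905/(2π·218) = 1.391×10^-4 m·K/W
  R'_perlite = ln(0.0857/0.0640)/(2πk) = 0.2920/(2π·0.0485) = 0.9581 m·K/W
  R'_conv,out = 1/(2πr h) = 1/(2π·0.0857·23.1) = 0.08039 m·K/W
ΣR = 1.039 m·K/W
ΔT = Q'·ΣR = 173 × 1.039 = 179.7 K
Heat flows outward, so T_out = T_in − ΔT = 197 − 179.7 = 17.3 °C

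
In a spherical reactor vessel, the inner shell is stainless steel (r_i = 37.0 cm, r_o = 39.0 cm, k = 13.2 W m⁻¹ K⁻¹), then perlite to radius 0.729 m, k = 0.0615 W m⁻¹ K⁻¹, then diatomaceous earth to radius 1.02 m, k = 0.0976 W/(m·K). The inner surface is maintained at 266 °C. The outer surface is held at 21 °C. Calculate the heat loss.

Resistance network (inner→outer):
  R_stainless steel = (1/0.370 − 1/0.390)/(4πk) = 0.1386/(4π·13.2) = 8.356×10^-4 K/W
  R_perlite = (1/0.390 − 1/0.729)/(4πk) = 1.192/(4π·0.0615) = 1.543 K/W
  R_diatomaceous earth = (1/0.729 − 1/1.02)/(4πk) = 0.3913/(4π·0.0976) = 0.3191 K/W
ΣR = 8.356×10^-4 + 1.543 + 0.3191 = 1.863 K/W
Q = ΔT/ΣR = (266 °C − 21 °C)/1.863 = 132 W

Q = 132 W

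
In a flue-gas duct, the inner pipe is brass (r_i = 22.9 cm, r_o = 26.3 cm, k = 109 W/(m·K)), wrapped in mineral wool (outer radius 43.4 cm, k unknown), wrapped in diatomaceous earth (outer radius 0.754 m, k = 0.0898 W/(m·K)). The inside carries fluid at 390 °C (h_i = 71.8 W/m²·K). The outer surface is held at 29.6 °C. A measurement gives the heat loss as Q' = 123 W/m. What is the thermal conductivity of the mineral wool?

ΣR = ΔT/Q' = |390 − 29.6|/123 = 2.930 m·K/W
Known resistances:
  R'_conv,in = 1/(2πr h) = 1/(2π·0.229·71.8) = 0.009680 m·K/W
  R'_brass = ln(0.263/0.229)/(2πk) = 0.1384/(2π·109) = 2.021×10^-4 m·K/W
  R'_diatomaceous earth = ln(0.754/0.434)/(2πk) = 0.5523/(2π·0.0898) = 0.9789 m·K/W
R_mineral wool = ΣR − ΣR_known = 2.930 − 0.9888 = 1.941 m·K/W
ln(r₂/r₁)/(2πk) = 1.941 ⇒ k = 0.5009/(2π·1.941) = 0.0411 W/m·K

k = 0.0411 W/m·K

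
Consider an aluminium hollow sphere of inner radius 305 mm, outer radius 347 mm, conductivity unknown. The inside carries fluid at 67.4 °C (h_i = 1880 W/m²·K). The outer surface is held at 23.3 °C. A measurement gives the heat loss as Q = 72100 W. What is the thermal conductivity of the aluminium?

ΣR = ΔT/Q = |67.4 − 23.3|/72100 = 6.117×10^-4 K/W
Known resistances:
  R_conv,in = 1/(4πr²h) = 1/(4π·0.305²·1880) = 4.550×10^-4 K/W
R_aluminium = ΣR − ΣR_known = 6.117×10^-4 − 4.550×10^-4 = 1.567×10^-4 K/W
(1/r₁−1/r₂)/(4πk) = 1.567×10^-4 ⇒ k = 0.3968/(4π·1.567×10^-4) = 202 W/m·K

k = 202 W/m·K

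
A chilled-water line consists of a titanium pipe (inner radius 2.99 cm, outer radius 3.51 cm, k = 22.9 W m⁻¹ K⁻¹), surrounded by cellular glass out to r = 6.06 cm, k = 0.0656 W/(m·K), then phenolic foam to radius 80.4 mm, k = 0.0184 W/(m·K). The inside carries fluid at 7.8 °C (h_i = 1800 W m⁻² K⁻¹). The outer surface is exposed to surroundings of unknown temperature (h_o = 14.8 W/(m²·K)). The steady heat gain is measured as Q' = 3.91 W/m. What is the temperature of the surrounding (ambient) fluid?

T_out = 23.1 °C

Sum the resistances:
  R'_conv,in = 1/(2πr h) = 1/(2π·0.0299·1800) = 0.002957 m·K/W
  R'_titanium = ln(0.0351/0.0299)/(2πk) = 0.1603/(2π·22.9) = 0.001114 m·K/W
  R'_cellular glass = ln(0.0606/0.0351)/(2πk) = 0.5461/(2π·0.0656) = 1.325 m·K/W
  R'_phenolic foam = ln(0.0804/0.0606)/(2πk) = 0.2827/(2π·0.0184) = 2.445 m·K/W
  R'_conv,out = 1/(2πr h) = 1/(2π·0.0804·14.8) = 0.1338 m·K/W
ΣR = 3.908 m·K/W
ΔT = Q'·ΣR = 3.91 × 3.908 = 15.28 K
Heat flows inward, so T_out = T_in + ΔT = 7.8 + 15.28 = 23.1 °C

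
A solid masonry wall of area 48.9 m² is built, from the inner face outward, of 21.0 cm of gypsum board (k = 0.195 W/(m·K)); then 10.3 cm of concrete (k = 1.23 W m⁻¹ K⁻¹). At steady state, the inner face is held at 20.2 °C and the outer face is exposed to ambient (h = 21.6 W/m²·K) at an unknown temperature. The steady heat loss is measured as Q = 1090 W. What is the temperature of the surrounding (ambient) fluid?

T_out = -6.70 °C

Sum the resistances:
  R_gypsum board = L/(kA) = 0.210/(0.195·48.9) = 0.02202 K/W
  R_concrete = L/(kA) = 0.103/(1.23·48.9) = 0.001712 K/W
  R_conv,out = 1/(hA) = 1/(21.6·48.9) = 9.468×10^-4 K/W
ΣR = 0.02468 K/W
ΔT = Q·ΣR = 1090 × 0.02468 = 26.90 K
Heat flows outward, so T_out = T_in − ΔT = 20.2 − 26.90 = -6.70 °C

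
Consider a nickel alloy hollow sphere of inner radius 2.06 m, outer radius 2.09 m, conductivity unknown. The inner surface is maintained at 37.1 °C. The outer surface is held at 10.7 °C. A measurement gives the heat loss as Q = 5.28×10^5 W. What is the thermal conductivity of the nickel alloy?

k = 11.1 W/m·K

ΣR = ΔT/Q = |37.1 − 10.7|/5.28×10^5 = 5.000×10^-5 K/W
(1/r₁−1/r₂)/(4πk) = 5.000×10^-5 ⇒ k = 0.006968/(4π·5.000×10^-5) = 11.1 W/m·K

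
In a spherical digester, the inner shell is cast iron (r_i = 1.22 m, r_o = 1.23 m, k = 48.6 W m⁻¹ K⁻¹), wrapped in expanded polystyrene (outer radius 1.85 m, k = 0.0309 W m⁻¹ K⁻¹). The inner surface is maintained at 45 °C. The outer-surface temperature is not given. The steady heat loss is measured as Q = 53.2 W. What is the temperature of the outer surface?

Sum the resistances:
  R_cast iron = (1/1.22 − 1/1.23)/(4πk) = 0.006664/(4π·48.6) = 1.091×10^-5 K/W
  R_expanded polystyrene = (1/1.23 − 1/1.85)/(4πk) = 0.2725/(4π·0.0309) = 0.7017 K/W
ΣR = 0.7017 K/W
ΔT = Q·ΣR = 53.2 × 0.7017 = 37.33 K
Heat flows outward, so T_out = T_in − ΔT = 45 − 37.33 = 7.67 °C

T_out = 7.67 °C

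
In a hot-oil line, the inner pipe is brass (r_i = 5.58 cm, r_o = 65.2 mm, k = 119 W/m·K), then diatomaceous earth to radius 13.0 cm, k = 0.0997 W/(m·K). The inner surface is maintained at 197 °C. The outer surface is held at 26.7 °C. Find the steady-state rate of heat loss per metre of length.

Resistance network (inner→outer):
  R'_brass = ln(0.0652/0.0558)/(2πk) = 0.1557/(2π·119) = 2.082×10^-4 m·K/W
  R'_diatomaceous earth = ln(0.130/0.0652)/(2πk) = 0.6901/(2π·0.0997) = 1.102 m·K/W
ΣR = 2.082×10^-4 + 1.102 = 1.102 m·K/W
Q' = ΔT/ΣR = (197 °C − 26.7 °C)/1.102 = 155 W/m

Q' = 155 W/m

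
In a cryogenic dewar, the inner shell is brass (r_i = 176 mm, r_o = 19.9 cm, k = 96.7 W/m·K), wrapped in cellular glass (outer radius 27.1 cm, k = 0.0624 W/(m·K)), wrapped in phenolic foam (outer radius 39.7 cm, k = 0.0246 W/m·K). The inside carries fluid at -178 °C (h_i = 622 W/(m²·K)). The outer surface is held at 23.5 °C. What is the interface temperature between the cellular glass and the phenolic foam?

T = -115 °C

Treat each layer as a resistance in series:
  R_conv,in = 1/(4πr²h) = 1/(4π·0.176²·622) = 0.004130 K/W
  R_brass = (1/0.176 − 1/0.199)/(4πk) = 0.6567/(4π·96.7) = 5.404×10^-4 K/W
  R_cellular glass = (1/0.199 − 1/0.271)/(4πk) = 1.335/(4π·0.0624) = 1.703 K/W
  R_phenolic foam = (1/0.271 − 1/0.397)/(4πk) = 1.171/(4π·0.0246) = 3.788 K/W
ΣR = 0.004130 + 5.404×10^-4 + 1.703 + 3.788 = 5.496 K/W
Q = ΔT/ΣR = (-178 °C − 23.5 °C)/5.496 = -36.66 W
From the inner boundary to the cellular glass/phenolic foam interface, ΣR_partial = 1.708 K/W.
T_interface = T_in − Q·ΣR_partial = -178 °C − (-36.66)(1.708) = -115 °C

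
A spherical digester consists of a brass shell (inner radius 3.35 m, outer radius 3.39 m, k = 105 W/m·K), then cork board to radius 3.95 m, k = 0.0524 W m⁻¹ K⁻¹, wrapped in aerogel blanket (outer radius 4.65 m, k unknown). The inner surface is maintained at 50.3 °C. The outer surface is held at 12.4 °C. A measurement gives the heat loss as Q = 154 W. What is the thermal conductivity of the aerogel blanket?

ΣR = ΔT/Q = |50.3 − 12.4|/154 = 0.2461 K/W
Known resistances:
  R_brass = (1/3.35 − 1/3.39)/(4πk) = 0.003522/(4π·105) = 2.669×10^-6 K/W
  R_cork board = (1/3.39 − 1/3.95)/(4πk) = 0.04182/(4π·0.0524) = 0.06351 K/W
R_aerogel blanket = ΣR − ΣR_known = 0.2461 − 0.06351 = 0.1826 K/W
(1/r₁−1/r₂)/(4πk) = 0.1826 ⇒ k = 0.03811/(4π·0.1826) = 0.0166 W/m·K

k = 0.0166 W/m·K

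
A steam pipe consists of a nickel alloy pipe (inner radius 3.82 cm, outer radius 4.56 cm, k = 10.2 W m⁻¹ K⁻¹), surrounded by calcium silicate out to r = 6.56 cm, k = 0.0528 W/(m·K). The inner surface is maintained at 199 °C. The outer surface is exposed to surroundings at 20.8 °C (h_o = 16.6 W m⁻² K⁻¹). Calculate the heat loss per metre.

Q' = 143 W/m

Series thermal resistances, inner to outer:
  R'_nickel alloy = ln(0.0456/0.0382)/(2πk) = 0.1771/(2π·10.2) = 0.002763 m·K/W
  R'_calcium silicate = ln(0.0656/0.0456)/(2πk) = 0.3637/(2π·0.0528) = 1.096 m·K/W
  R'_conv,out = 1/(2πr h) = 1/(2π·0.0656·16.6) = 0.1462 m·K/W
ΣR = 0.002763 + 1.096 + 0.1462 = 1.245 m·K/W
Q' = ΔT/ΣR = (199 °C − 20.8 °C)/1.245 = 143 W/m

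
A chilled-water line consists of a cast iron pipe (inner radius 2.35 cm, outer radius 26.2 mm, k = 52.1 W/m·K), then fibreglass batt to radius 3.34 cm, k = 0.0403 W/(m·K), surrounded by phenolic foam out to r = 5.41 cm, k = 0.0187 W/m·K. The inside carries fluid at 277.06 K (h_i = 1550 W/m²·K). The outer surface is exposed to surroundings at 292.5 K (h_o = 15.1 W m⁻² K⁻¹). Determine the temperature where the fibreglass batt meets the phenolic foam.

Treat each layer as a resistance in series:
  R'_conv,in = 1/(2πr h) = 1/(2π·0.0235·1550) = 0.004369 m·K/W
  R'_cast iron = ln(0.0262/0.0235)/(2πk) = 0.1088/(2π·52.1) = 3.322×10^-4 m·K/W
  R'_fibreglass batt = ln(0.0334/0.0262)/(2πk) = 0.2428/(2π·0.0403) = 0.9589 m·K/W
  R'_phenolic foam = ln(0.0541/0.0334)/(2πk) = 0.4823/(2π·0.0187) = 4.105 m·K/W
  R'_conv,out = 1/(2πr h) = 1/(2π·0.0541·15.1) = 0.1948 m·K/W
ΣR = 0.004369 + 3.322×10^-4 + 0.9589 + 4.105 + 0.1948 = 5.263 m·K/W
Q' = ΔT/ΣR = (277.06 K − 292.5 K)/5.263 = -2.934 W/m
From the inner boundary to the fibreglass batt/phenolic foam interface, ΣR_partial = 0.9636 m·K/W.
T_interface = T_in − Q'·ΣR_partial = 277.06 K − (-2.934)(0.9636) = 279.89 K

T = 279.89 K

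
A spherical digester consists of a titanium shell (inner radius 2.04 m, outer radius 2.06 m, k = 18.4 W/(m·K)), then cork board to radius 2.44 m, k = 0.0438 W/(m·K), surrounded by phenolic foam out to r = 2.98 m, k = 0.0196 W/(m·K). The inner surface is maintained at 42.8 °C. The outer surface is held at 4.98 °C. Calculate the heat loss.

Treat each layer as a resistance in series:
  R_titanium = (1/2.04 − 1/2.06)/(4πk) = 0.004759/(4π·18.4) = 2.058×10^-5 K/W
  R_cork board = (1/2.06 − 1/2.44)/(4πk) = 0.07560/(4π·0.0438) = 0.1374 K/W
  R_phenolic foam = (1/2.44 − 1/2.98)/(4πk) = 0.07427/(4π·0.0196) = 0.3015 K/W
ΣR = 2.058×10^-5 + 0.1374 + 0.3015 = 0.4389 K/W
Q = ΔT/ΣR = (42.8 °C − 4.98 °C)/0.4389 = 86.2 W

Q = 86.2 W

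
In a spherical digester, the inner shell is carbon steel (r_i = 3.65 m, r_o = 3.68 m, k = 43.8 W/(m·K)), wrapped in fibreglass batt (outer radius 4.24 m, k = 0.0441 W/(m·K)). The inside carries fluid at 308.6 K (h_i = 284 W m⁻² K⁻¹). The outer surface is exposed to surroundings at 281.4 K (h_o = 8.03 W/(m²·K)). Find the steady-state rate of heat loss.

Treat each layer as a resistance in series:
  R_conv,in = 1/(4πr²h) = 1/(4π·3.65²·284) = 2.103×10^-5 K/W
  R_carbon steel = (1/3.65 − 1/3.68)/(4πk) = 0.002233/(4π·43.8) = 4.058×10^-6 K/W
  R_fibreglass batt = (1/3.68 − 1/4.24)/(4πk) = 0.03589/(4π·0.0441) = 0.06476 K/W
  R_conv,out = 1/(4πr²h) = 1/(4π·4.24²·8.03) = 5.512×10^-4 K/W
ΣR = 2.103×10^-5 + 4.058×10^-6 + 0.06476 + 5.512×10^-4 = 0.06534 K/W
Q = ΔT/ΣR = (308.6 K − 281.4 K)/0.06534 = 416 W

Q = 416 W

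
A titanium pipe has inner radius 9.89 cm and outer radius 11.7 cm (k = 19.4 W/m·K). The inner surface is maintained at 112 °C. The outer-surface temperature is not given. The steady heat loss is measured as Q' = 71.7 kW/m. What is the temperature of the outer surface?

T_out = 13.1 °C

Sum the resistances:
  R'_titanium = ln(0.117/0.0989)/(2πk) = 0.1681/(2π·19.4) = 0.001379 m·K/W
ΣR = 0.001379 m·K/W
ΔT = Q'·ΣR = 71700 × 0.001379 = 98.87 K
Heat flows outward, so T_out = T_in − ΔT = 112 − 98.87 = 13.1 °C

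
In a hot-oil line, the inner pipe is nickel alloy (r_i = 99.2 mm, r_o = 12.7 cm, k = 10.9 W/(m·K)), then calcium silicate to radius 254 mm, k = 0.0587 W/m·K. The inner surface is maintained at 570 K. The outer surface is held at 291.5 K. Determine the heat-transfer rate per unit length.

Treat each layer as a resistance in series:
  R'_nickel alloy = ln(0.127/0.0992)/(2πk) = 0.2470/(2π·10.9) = 0.003607 m·K/W
  R'_calcium silicate = ln(0.254/0.127)/(2πk) = 0.6931/(2π·0.0587) = 1.879 m·K/W
ΣR = 0.003607 + 1.879 = 1.883 m·K/W
Q' = ΔT/ΣR = (570 K − 291.5 K)/1.883 = 148 W/m

Q' = 148 W/m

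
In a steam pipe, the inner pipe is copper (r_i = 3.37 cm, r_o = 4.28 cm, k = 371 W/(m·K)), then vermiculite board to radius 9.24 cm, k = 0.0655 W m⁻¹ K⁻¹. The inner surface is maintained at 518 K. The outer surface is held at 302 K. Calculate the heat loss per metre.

Resistance network (inner→outer):
  R'_copper = ln(0.0428/0.0337)/(2πk) = 0.2390/(2π·371) = 1.025×10^-4 m·K/W
  R'_vermiculite board = ln(0.0924/0.0428)/(2πk) = 0.7696/(2π·0.0655) = 1.870 m·K/W
ΣR = 1.025×10^-4 + 1.870 = 1.870 m·K/W
Q' = ΔT/ΣR = (518 K − 302 K)/1.870 = 116 W/m

Q' = 116 W/m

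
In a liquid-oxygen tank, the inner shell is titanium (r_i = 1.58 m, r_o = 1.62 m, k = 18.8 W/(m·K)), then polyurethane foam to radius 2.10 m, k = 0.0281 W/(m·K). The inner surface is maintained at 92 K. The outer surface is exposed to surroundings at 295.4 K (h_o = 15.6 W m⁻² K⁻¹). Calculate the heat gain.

Q = 507 W

Treat each layer as a resistance in series:
  R_titanium = (1/1.58 − 1/1.62)/(4πk) = 0.01563/(4π·18.8) = 6.615×10^-5 K/W
  R_polyurethane foam = (1/1.62 − 1/2.10)/(4πk) = 0.1411/(4π·0.0281) = 0.3996 K/W
  R_conv,out = 1/(4πr²h) = 1/(4π·2.10²·15.6) = 0.001157 K/W
ΣR = 6.615×10^-5 + 0.3996 + 0.001157 = 0.4008 K/W
Q = ΔT/ΣR = (92 K − 295.4 K)/0.4008 = -507 W
(Negative Q ⇒ heat flows inward; heat gain = 507 W.)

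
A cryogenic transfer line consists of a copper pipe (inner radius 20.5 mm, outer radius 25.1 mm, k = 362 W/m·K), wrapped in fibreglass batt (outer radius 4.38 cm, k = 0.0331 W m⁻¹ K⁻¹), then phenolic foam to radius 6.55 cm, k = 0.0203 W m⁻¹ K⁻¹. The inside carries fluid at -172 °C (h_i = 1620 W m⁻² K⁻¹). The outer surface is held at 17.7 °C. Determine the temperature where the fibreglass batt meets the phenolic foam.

T = -84.8 °C

Series thermal resistances, inner to outer:
  R'_conv,in = 1/(2πr h) = 1/(2π·0.0205·1620) = 0.004792 m·K/W
  R'_copper = ln(0.0251/0.0205)/(2πk) = 0.2024/(2π·362) = 8.900×10^-5 m·K/W
  R'_fibreglass batt = ln(0.0438/0.0251)/(2πk) = 0.5568/(2π·0.0331) = 2.677 m·K/W
  R'_phenolic foam = ln(0.0655/0.0438)/(2πk) = 0.4024/(2π·0.0203) = 3.155 m·K/W
ΣR = 0.004792 + 8.900×10^-5 + 2.677 + 3.155 = 5.837 m·K/W
Q' = ΔT/ΣR = (-172 °C − 17.7 °C)/5.837 = -32.50 W/m
From the inner boundary to the fibreglass batt/phenolic foam interface, ΣR_partial = 2.682 m·K/W.
T_interface = T_in − Q'·ΣR_partial = -172 °C − (-32.50)(2.682) = -84.8 °C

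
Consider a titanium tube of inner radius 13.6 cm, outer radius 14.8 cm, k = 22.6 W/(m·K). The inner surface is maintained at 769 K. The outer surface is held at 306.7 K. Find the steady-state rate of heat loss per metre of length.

Q' = 2πk·ΔT/ln(r₂/r₁) = 2π × 22.6 × 462.3 / ln(0.148/0.136) = 7.76×10^5 W/m

Q' = 776 kW/m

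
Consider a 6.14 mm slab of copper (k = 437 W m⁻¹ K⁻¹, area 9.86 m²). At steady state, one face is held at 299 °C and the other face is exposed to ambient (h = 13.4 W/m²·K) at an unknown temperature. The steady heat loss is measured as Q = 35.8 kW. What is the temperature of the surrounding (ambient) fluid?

T_out = 28.0 °C

Series resistances:
  R_copper = L/(kA) = 0.00614/(437·9.86) = 1.425×10^-6 K/W
  R_conv,out = 1/(hA) = 1/(13.4·9.86) = 0.007569 K/W
ΣR = 0.007570 K/W
ΔT = Q·ΣR = 35800 × 0.007570 = 271.0 K
Heat flows outward, so T_out = T_in − ΔT = 299 − 271.0 = 28.0 °C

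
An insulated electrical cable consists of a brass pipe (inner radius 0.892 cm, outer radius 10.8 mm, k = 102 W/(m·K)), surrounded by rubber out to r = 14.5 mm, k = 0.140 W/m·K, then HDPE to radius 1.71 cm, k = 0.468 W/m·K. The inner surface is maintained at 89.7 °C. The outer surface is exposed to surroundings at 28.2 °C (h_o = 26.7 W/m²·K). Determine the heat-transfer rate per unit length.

Series thermal resistances, inner to outer:
  R'_brass = ln(0.0108/0.00892)/(2πk) = 0.1913/(2π·102) = 2.984×10^-4 m·K/W
  R'_rubber = ln(0.0145/0.0108)/(2πk) = 0.2946/(2π·0.140) = 0.3349 m·K/W
  R'_HDPE = ln(0.0171/0.0145)/(2πk) = 0.1649/(2π·0.468) = 0.05609 m·K/W
  R'_conv,out = 1/(2πr h) = 1/(2π·0.0171·26.7) = 0.3486 m·K/W
ΣR = 2.984×10^-4 + 0.3349 + 0.05609 + 0.3486 = 0.7399 m·K/W
Q' = ΔT/ΣR = (89.7 °C − 28.2 °C)/0.7399 = 83.1 W/m

Q' = 83.1 W/m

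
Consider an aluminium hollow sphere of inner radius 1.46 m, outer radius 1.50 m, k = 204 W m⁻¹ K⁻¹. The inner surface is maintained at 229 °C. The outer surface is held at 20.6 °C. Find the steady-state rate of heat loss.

Q = 4πk·ΔT/(1/r₁ − 1/r₂) = 4π × 204 × 208.4 / (1/1.46 − 1/1.50) = 2.92×10^7 W

Q = 2.92×10^7 W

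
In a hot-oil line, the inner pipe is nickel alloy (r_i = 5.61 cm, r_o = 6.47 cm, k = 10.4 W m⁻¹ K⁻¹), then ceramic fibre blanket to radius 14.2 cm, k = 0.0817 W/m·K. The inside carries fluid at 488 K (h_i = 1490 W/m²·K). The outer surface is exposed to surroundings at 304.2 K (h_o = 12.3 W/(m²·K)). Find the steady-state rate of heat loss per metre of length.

Q' = 113 W/m

Treat each layer as a resistance in series:
  R'_conv,in = 1/(2πr h) = 1/(2π·0.0561·1490) = 0.001904 m·K/W
  R'_nickel alloy = ln(0.0647/0.0561)/(2πk) = 0.1426/(2π·10.4) = 0.002183 m·K/W
  R'_ceramic fibre blanket = ln(0.142/0.0647)/(2πk) = 0.7861/(2π·0.0817) = 1.531 m·K/W
  R'_conv,out = 1/(2πr h) = 1/(2π·0.142·12.3) = 0.09112 m·K/W
ΣR = 0.001904 + 0.002183 + 1.531 + 0.09112 = 1.626 m·K/W
Q' = ΔT/ΣR = (488 K − 304.2 K)/1.626 = 113 W/m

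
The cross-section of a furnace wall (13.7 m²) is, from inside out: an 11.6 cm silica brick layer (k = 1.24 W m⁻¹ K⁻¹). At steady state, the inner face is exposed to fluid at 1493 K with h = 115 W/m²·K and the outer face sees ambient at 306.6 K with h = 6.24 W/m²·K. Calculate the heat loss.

Resistance network (inner→outer):
  R_conv,in = 1/(hA) = 1/(115·13.7) = 6.347×10^-4 K/W
  R_silica brick = L/(kA) = 0.116/(1.24·13.7) = 0.006828 K/W
  R_conv,out = 1/(hA) = 1/(6.24·13.7) = 0.01170 K/W
ΣR = 6.347×10^-4 + 0.006828 + 0.01170 = 0.01916 K/W
Q = ΔT/ΣR = (1493 K − 306.6 K)/0.01916 = 61900 W

Q = 61.9 kW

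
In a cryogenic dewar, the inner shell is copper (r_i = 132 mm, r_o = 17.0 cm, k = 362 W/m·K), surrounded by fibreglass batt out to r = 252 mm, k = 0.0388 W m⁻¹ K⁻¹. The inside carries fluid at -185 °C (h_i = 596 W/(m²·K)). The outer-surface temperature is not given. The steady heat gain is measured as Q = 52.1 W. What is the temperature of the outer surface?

T_out = 20.0 °C

Sum the resistances:
  R_conv,in = 1/(4πr²h) = 1/(4π·0.132²·596) = 0.007663 K/W
  R_copper = (1/0.132 − 1/0.170)/(4πk) = 1.693/(4π·362) = 3.723×10^-4 K/W
  R_fibreglass batt = (1/0.170 − 1/0.252)/(4πk) = 1.914/(4π·0.0388) = 3.926 K/W
ΣR = 3.934 K/W
ΔT = Q·ΣR = 52.1 × 3.934 = 205.0 K
Heat flows inward, so T_out = T_in + ΔT = -185 + 205.0 = 20.0 °C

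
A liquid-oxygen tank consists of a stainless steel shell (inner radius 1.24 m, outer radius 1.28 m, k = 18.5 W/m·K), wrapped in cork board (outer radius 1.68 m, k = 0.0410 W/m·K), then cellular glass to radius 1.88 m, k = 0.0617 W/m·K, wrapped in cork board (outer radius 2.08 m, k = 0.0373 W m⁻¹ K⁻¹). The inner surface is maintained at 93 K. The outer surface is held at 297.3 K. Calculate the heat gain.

Resistance network (inner→outer):
  R_stainless steel = (1/1.24 − 1/1.28)/(4πk) = 0.02520/(4π·18.5) = 1.084×10^-4 K/W
  R_cork board = (1/1.28 − 1/1.68)/(4πk) = 0.1860/(4π·0.0410) = 0.3610 K/W
  R_cellular glass = (1/1.68 − 1/1.88)/(4πk) = 0.06332/(4π·0.0617) = 0.08167 K/W
  R_cork board = (1/1.88 − 1/2.08)/(4πk) = 0.05115/(4π·0.0373) = 0.1091 K/W
ΣR = 1.084×10^-4 + 0.3610 + 0.08167 + 0.1091 = 0.5519 K/W
Q = ΔT/ΣR = (93 K − 297.3 K)/0.5519 = -370 W
(Negative Q ⇒ heat flows inward; heat gain = 370 W.)

Q = 370 W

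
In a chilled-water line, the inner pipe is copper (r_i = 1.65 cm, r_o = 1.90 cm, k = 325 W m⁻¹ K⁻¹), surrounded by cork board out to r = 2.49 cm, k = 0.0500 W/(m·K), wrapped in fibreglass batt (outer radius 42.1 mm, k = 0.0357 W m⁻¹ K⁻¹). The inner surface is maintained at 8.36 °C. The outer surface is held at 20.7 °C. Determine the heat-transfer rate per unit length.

Series thermal resistances, inner to outer:
  R'_copper = ln(0.0190/0.0165)/(2πk) = 0.1411/(2π·325) = 6.909×10^-5 m·K/W
  R'_cork board = ln(0.0249/0.0190)/(2πk) = 0.2704/(2π·0.0500) = 0.8608 m·K/W
  R'_fibreglass batt = ln(0.0421/0.0249)/(2πk) = 0.5252/(2π·0.0357) = 2.341 m·K/W
ΣR = 6.909×10^-5 + 0.8608 + 2.341 = 3.202 m·K/W
Q' = ΔT/ΣR = (8.36 °C − 20.7 °C)/3.202 = -3.85 W/m
(Negative Q' ⇒ heat flows inward; heat gain = 3.85 W/m.)

Q' = 3.85 W/m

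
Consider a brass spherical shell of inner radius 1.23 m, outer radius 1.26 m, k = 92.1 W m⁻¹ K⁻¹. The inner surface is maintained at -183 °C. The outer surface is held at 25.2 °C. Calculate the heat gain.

Q = 4πk·ΔT/(1/r₁ − 1/r₂) = 4π × 92.1 × 208.2 / (1/1.23 − 1/1.26) = 1.24×10^7 W

Q = 1.24×10^7 W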